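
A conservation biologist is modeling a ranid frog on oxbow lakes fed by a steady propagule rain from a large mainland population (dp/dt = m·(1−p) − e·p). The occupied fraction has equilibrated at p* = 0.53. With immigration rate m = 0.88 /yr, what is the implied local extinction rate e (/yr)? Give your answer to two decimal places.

At equilibrium m(1−p*) = e·p*, so e = m(1−p*)/p*.
e = 0.88 × 0.4700 / 0.53 = 0.7804.

0.78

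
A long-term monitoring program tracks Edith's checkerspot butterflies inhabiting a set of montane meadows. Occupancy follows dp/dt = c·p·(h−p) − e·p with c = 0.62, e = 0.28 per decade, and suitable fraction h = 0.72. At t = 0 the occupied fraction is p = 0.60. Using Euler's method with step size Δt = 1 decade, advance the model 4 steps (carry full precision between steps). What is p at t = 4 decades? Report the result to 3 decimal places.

0.352

Update rule: p ← p + [c·p·(h−p) − e·p]·Δt with Δt = 1.
p: 0.60000 → 0.47664  (Δp = -0.12336)
p: 0.47664 → 0.41510  (Δp = -0.06154)
p: 0.41510 → 0.37734  (Δp = -0.03776)
p: 0.37734 → 0.35185  (Δp = -0.02549)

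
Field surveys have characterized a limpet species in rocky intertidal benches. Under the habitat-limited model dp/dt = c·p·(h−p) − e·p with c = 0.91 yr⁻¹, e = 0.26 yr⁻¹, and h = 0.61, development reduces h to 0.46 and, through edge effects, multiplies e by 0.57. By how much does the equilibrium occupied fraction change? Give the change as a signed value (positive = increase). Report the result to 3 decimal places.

Before: p* = h − e/c = 0.61 − 0.26/0.91 = 0.61 − 0.2857 = 0.3243.
After: c = 0.91, e = 0.1482, h = 0.46; p* = 0.46 − 0.1482/0.91 = 0.2971.
Δp* = 0.2971 − 0.3243 = -0.0271.

-0.027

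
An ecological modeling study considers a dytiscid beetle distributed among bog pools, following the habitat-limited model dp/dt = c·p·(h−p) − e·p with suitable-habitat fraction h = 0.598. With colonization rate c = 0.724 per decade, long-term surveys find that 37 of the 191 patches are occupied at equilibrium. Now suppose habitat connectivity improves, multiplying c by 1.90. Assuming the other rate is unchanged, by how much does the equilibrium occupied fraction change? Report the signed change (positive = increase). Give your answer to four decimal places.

Observed p* = 37/191 = 0.19372.
Balance c(h−p*) = e gives e = 0.724×(0.598 − 0.19372) = 0.29270.
New p* = 0.598 − e/c = 0.598 − 0.29270/1.37560 = 0.38522.
Δp* = 0.38522 − 0.19372 = +0.19150.

0.1915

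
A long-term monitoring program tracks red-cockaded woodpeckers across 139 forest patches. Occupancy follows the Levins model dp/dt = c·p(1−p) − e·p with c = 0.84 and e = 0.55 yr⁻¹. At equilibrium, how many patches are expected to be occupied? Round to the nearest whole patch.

48

p* = 1 − e/c = 1 − 0.55/0.84 = 0.3452.
Expected occupied patches = N × p* = 139 × 0.3452 = 47.99 ≈ 48.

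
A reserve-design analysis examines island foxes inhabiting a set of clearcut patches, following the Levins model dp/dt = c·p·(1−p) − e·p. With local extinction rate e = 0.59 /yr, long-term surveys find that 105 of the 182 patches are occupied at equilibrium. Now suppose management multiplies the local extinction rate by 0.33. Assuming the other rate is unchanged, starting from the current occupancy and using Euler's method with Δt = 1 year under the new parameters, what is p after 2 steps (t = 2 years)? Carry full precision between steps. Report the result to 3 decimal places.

Observed p* = 105/182 = 0.57692.
Balance c(1−p*) = e gives c = e/(1 − 0.57692) = 0.59/0.42308 = 1.39455.
Starting from p₀ = 0.57692; update p ← p + (dp/dt)·Δt with the new parameters.
  1  |  dp/dt·Δt = +0.228058  |  p_1 = 0.804981
  2  |  dp/dt·Δt = +0.062195  |  p_2 = 0.867176

0.867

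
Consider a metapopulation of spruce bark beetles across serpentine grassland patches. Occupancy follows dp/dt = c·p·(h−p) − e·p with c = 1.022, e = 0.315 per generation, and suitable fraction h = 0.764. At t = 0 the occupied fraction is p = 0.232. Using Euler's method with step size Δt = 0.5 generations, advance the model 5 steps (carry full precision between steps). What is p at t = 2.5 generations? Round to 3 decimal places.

0.354

Update rule: p ← p + [c·p·(h−p) − e·p]·Δt with Δt = 0.5.
  1  |  dp/dt·Δt = +0.026530  |  p_1 = 0.258530
  2  |  dp/dt·Δt = +0.026059  |  p_2 = 0.284588
  3  |  dp/dt·Δt = +0.024896  |  p_3 = 0.309484
  4  |  dp/dt·Δt = +0.023136  |  p_4 = 0.332620
  5  |  dp/dt·Δt = +0.020933  |  p_5 = 0.353554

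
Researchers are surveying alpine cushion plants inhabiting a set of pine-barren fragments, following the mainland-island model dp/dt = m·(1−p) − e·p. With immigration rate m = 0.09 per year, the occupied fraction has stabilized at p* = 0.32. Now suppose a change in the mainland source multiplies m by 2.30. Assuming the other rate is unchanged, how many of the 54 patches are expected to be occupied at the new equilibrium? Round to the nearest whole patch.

28

Balance m(1−p*) = e·p* gives e = m(1−p*)/p* = 0.09×0.68000/0.32000 = 0.19125.
New p* = m/(m+e) = 0.20700/(0.20700+0.19125) = 0.51977.
Expected occupied = 54 × 0.51977 = 28.07 ≈ 28.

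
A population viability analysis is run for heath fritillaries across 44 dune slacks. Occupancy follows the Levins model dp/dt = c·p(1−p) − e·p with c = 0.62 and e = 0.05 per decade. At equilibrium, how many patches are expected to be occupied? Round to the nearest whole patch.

40

p* = 1 − e/c = 1 − 0.05/0.62 = 0.9194.
Expected occupied patches = N × p* = 44 × 0.9194 = 40.45 ≈ 40.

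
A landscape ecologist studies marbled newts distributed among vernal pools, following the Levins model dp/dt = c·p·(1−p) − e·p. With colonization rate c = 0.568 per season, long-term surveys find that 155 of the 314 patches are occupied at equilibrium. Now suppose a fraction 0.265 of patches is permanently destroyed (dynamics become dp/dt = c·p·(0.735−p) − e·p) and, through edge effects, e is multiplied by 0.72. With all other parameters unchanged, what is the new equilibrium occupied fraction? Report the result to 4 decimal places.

0.3704

Observed p* = 155/314 = 0.49363.
Balance c(1−p*) = e gives e = 0.568×(1 − 0.49363) = 0.28762.
New p* = 0.735 − e/c = 0.735 − 0.20709/0.56800 = 0.37040.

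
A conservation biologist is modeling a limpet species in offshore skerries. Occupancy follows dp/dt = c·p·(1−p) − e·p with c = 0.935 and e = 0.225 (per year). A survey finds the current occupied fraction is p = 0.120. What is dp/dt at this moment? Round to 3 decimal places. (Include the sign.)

0.072

Colonization term: c·p·(1−p) = 0.935×0.120×0.8800 = 0.09874.
Extinction term: e·p = 0.02700.
dp/dt = 0.09874 − 0.02700 = 0.07174.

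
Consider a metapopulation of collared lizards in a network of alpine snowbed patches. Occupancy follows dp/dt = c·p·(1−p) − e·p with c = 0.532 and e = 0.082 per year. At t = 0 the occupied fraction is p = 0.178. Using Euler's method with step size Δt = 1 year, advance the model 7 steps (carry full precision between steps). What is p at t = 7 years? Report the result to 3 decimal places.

0.736

Update rule: p ← p + [c·p·(1−p) − e·p]·Δt with Δt = 1.
  1  |  dp/dt·Δt = +0.063244  |  p_1 = 0.241244
  2  |  dp/dt·Δt = +0.077598  |  p_2 = 0.318842
  3  |  dp/dt·Δt = +0.089396  |  p_3 = 0.408238
  4  |  dp/dt·Δt = +0.095045  |  p_4 = 0.503283
  5  |  dp/dt·Δt = +0.091725  |  p_5 = 0.595008
  6  |  dp/dt·Δt = +0.079407  |  p_6 = 0.674415
  7  |  dp/dt·Δt = +0.061514  |  p_7 = 0.735929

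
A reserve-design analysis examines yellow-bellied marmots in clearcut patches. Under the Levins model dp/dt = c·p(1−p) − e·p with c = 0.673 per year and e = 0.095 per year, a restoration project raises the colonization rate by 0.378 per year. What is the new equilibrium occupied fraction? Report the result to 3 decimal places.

Before: p* = 1 − 0.095/0.673 = 0.8588.
After the change, c = 1.051, e = 0.095, so p* = 1 − 0.095/1.051 = 0.9096.

0.910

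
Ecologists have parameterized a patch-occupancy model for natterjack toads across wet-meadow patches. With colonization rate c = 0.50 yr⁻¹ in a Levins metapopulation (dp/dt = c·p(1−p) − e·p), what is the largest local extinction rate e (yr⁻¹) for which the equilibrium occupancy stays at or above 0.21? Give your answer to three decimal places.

0.395

1 − e/c ≥ 0.21 ⇒ e ≤ c(1 − 0.21) = 0.50 × 0.7900.
e_max = 0.3950.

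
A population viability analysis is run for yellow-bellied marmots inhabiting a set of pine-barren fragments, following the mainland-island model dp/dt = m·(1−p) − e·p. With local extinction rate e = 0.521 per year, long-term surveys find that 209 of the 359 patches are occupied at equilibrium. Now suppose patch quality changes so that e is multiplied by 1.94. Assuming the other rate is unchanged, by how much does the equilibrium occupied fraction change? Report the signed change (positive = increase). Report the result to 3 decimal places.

Observed p* = 209/359 = 0.58217.
Balance m(1−p*) = e·p* gives m = e·p*/(1−p*) = 0.521×0.58217/0.41783 = 0.72592.
New p* = m/(m+e) = 0.72592/(0.72592+1.01074) = 0.41800.
Δp* = 0.41800 − 0.58217 = -0.16417.

-0.164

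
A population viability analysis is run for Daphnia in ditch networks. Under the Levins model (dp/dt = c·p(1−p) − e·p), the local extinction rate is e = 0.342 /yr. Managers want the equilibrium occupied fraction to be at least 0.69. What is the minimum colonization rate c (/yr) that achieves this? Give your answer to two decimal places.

p* = 1 − e/c ≥ 0.69 requires e/c ≤ 0.3100, i.e. c ≥ e/0.3100.
c_min = 0.342/0.3100 = 1.1032.

1.10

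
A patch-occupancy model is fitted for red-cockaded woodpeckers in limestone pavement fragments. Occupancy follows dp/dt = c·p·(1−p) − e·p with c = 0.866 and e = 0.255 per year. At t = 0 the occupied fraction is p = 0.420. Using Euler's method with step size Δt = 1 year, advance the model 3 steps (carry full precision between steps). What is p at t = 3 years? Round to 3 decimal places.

Update rule: p ← p + [c·p·(1−p) − e·p]·Δt with Δt = 1.
step 1: Δp = +0.10386, p = 0.52386
step 2: Δp = +0.08242, p = 0.60628
step 3: Δp = +0.05212, p = 0.65840

0.658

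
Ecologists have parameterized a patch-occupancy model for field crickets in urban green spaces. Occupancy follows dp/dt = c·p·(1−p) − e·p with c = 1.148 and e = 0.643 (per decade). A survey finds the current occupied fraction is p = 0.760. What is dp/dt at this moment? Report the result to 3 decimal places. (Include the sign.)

Colonization term: c·p·(1−p) = 1.148×0.760×0.2400 = 0.20940.
Extinction term: e·p = 0.48868.
dp/dt = 0.20940 − 0.48868 = -0.27928.

-0.279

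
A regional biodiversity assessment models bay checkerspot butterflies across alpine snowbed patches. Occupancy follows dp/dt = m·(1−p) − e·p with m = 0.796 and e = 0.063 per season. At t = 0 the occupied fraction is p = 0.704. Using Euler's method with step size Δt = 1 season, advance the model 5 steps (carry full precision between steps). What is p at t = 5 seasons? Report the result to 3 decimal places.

Update rule: p ← p + [m·(1−p) − e·p]·Δt with Δt = 1.
  1  |  dp/dt·Δt = +0.191264  |  p_1 = 0.895264
  2  |  dp/dt·Δt = +0.026968  |  p_2 = 0.922232
  3  |  dp/dt·Δt = +0.003803  |  p_3 = 0.926035
  4  |  dp/dt·Δt = +0.000536  |  p_4 = 0.926571
  5  |  dp/dt·Δt = +0.000076  |  p_5 = 0.926646

0.927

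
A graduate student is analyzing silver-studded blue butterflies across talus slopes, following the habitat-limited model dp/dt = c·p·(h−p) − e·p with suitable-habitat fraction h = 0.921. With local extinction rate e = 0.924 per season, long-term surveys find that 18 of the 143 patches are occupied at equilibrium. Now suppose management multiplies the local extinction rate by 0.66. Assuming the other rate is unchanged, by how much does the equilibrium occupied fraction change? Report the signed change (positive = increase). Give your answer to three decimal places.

Observed p* = 18/143 = 0.12587.
Balance c(h−p*) = e gives c = e/(0.921 − 0.12587) = 0.924/0.79513 = 1.16207.
New p* = 0.921 − e/c = 0.921 − 0.60984/1.16207 = 0.39621.
Δp* = 0.39621 − 0.12587 = +0.27034.

0.270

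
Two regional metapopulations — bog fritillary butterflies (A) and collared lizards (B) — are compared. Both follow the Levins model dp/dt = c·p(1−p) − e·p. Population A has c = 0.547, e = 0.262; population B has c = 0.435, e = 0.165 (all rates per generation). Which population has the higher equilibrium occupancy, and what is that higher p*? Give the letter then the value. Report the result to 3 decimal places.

A: p*_A = 1 − 0.262/0.547 = 0.5210.
B: p*_B = 1 − 0.165/0.435 = 0.6207.
B is higher at 0.6207.

B, 0.621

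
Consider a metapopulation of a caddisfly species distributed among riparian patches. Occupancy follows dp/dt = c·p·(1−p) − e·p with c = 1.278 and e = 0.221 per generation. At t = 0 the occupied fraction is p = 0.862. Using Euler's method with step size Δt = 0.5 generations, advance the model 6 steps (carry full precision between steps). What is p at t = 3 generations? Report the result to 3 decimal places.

0.827

Update rule: p ← p + [c·p·(1−p) − e·p]·Δt with Δt = 0.5.
t = 0.5: p = 0.86200 + (-0.01924) = 0.84276
t = 1: p = 0.84276 + (-0.00845) = 0.83431
t = 1.5: p = 0.83431 + (-0.00386) = 0.83045
t = 2: p = 0.83045 + (-0.00179) = 0.82866
t = 2.5: p = 0.82866 + (-0.00084) = 0.82782
t = 3: p = 0.82782 + (-0.00039) = 0.82743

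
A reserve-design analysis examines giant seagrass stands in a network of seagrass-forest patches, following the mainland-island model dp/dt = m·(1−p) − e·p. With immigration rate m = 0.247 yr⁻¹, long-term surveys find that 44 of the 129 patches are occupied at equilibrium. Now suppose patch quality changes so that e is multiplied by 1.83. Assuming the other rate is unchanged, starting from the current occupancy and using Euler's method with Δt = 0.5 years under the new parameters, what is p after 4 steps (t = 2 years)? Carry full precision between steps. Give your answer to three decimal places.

Observed p* = 44/129 = 0.34109.
Balance m(1−p*) = e·p* gives e = m(1−p*)/p* = 0.247×0.65891/0.34109 = 0.47716.
Starting from p₀ = 0.34109; update p ← p + (dp/dt)·Δt with the new parameters.
t = 0.5: p = 0.34109 + (-0.06754) = 0.27354
t = 1: p = 0.27354 + (-0.02971) = 0.24383
t = 1.5: p = 0.24383 + (-0.01307) = 0.23076
t = 2: p = 0.23076 + (-0.00575) = 0.22501

0.225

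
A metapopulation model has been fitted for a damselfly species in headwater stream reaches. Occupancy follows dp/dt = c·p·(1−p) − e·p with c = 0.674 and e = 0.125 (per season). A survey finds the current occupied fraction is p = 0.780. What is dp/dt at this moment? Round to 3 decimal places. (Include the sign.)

0.018

Colonization term: c·p·(1−p) = 0.674×0.780×0.2200 = 0.11566.
Extinction term: e·p = 0.09750.
dp/dt = 0.11566 − 0.09750 = 0.01816.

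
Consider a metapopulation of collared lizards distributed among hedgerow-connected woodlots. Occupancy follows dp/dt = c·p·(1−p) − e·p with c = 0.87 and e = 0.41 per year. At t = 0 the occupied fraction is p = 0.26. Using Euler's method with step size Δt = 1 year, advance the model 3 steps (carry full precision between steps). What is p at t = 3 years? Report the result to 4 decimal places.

Update rule: p ← p + [c·p·(1−p) − e·p]·Δt with Δt = 1.
t = 1: p = 0.26000 + (+0.06079) = 0.32079
t = 2: p = 0.32079 + (+0.05804) = 0.37882
t = 3: p = 0.37882 + (+0.04941) = 0.42823

0.4282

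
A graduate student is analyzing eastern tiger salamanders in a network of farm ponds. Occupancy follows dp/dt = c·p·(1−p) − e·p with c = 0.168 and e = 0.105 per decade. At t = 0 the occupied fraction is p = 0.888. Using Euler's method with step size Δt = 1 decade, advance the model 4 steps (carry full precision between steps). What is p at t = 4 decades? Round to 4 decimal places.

0.6654

Update rule: p ← p + [c·p·(1−p) − e·p]·Δt with Δt = 1.
  1  |  dp/dt·Δt = -0.076531  |  p_1 = 0.811469
  2  |  dp/dt·Δt = -0.059502  |  p_2 = 0.751966
  3  |  dp/dt·Δt = -0.047622  |  p_3 = 0.704344
  4  |  dp/dt·Δt = -0.038971  |  p_4 = 0.665373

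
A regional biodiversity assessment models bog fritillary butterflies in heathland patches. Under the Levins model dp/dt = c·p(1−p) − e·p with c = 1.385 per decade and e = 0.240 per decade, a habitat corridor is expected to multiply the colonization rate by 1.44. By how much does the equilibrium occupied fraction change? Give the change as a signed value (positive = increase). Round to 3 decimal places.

Before: p* = 1 − 0.240/1.385 = 0.8267.
After the change, c = 1.9944, e = 0.24, so p* = 1 − 0.24/1.9944 = 0.8797.
Δp* = 0.8797 − 0.8267 = +0.0529.

0.053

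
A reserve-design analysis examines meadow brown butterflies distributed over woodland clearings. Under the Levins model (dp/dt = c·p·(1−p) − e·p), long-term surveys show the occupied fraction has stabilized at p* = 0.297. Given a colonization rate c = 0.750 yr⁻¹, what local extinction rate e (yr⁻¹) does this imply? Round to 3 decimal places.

0.527

At equilibrium c(1−p*) = e.
e = 0.750 × (1 − 0.297) = 0.750 × 0.7030 = 0.5272.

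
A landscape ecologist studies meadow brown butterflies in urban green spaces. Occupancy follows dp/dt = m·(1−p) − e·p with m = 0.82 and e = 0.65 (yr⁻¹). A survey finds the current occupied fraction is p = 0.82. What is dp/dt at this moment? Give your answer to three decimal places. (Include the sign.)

Colonization term: m·(1−p) = 0.82×0.1800 = 0.14760.
Extinction term: e·p = 0.53300.
dp/dt = 0.14760 − 0.53300 = -0.38540.

-0.385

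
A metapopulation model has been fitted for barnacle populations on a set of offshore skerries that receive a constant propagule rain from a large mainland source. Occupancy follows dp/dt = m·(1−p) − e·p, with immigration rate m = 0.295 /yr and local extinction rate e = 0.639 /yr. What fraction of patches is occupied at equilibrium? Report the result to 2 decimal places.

At equilibrium the propagule rain into empty patches balances local extinction: m(1−p*) = e·p*.
p* = m/(m+e) = 0.295/(0.295+0.639) = 0.295/0.9340 = 0.3158.

0.32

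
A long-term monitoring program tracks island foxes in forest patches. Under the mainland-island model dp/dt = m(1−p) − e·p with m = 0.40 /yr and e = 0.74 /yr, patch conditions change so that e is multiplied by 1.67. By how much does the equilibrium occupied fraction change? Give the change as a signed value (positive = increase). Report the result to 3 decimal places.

-0.106

Before: p* = 0.40/(0.40+0.74) = 0.3509.
After: m = 0.4, e = 1.2358; p* = 0.4/1.6358 = 0.2445.
Δp* = 0.2445 − 0.3509 = -0.1063.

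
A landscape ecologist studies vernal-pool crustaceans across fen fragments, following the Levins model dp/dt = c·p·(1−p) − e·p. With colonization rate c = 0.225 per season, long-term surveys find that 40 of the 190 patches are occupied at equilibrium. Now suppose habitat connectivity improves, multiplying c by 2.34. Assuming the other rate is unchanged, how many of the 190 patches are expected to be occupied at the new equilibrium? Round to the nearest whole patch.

Observed p* = 40/190 = 0.21053.
Balance c(1−p*) = e gives e = 0.225×(1 − 0.21053) = 0.17763.
New p* = 1 − e/c = 1 − 0.17763/0.52650 = 0.66262.
Expected occupied = 190 × 0.66262 = 125.90 ≈ 126.

126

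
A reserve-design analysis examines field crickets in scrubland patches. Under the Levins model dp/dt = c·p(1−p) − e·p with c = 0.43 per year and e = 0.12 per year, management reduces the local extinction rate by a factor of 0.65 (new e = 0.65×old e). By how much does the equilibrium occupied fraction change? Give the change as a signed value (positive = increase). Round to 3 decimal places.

Before: p* = 1 − 0.12/0.43 = 0.7209.
After the change, c = 0.43, e = 0.078, so p* = 1 − 0.078/0.43 = 0.8186.
Δp* = 0.8186 − 0.7209 = +0.0977.

0.098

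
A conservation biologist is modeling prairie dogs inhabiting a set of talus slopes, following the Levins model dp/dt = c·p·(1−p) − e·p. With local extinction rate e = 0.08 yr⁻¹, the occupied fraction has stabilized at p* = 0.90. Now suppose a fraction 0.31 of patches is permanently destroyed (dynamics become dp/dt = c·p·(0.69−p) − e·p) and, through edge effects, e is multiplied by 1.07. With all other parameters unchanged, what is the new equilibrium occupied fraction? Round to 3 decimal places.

0.583

Balance c(1−p*) = e gives c = e/(1 − 0.90000) = 0.08/0.10000 = 0.80000.
New p* = 0.69 − e/c = 0.69 − 0.08560/0.80000 = 0.58300.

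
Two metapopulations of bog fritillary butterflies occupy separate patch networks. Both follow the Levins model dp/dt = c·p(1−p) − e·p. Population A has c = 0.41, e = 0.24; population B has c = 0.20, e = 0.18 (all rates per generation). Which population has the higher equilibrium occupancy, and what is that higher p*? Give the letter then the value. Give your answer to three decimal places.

A: p*_A = 1 − 0.24/0.41 = 0.4146.
B: p*_B = 1 − 0.18/0.20 = 0.1000.
A is higher at 0.4146.

A, 0.415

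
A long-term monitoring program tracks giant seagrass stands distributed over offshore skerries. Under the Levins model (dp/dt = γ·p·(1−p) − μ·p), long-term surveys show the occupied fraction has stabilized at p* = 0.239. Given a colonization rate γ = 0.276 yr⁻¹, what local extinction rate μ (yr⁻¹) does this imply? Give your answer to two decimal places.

At equilibrium γ(1−p*) = μ.
μ = 0.276 × (1 − 0.239) = 0.276 × 0.7610 = 0.2100.

0.21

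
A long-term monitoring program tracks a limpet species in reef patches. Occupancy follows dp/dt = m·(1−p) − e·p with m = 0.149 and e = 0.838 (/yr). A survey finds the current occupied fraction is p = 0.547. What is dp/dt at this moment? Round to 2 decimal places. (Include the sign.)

Colonization term: m·(1−p) = 0.149×0.4530 = 0.06750.
Extinction term: e·p = 0.45839.
dp/dt = 0.06750 − 0.45839 = -0.39089.

-0.39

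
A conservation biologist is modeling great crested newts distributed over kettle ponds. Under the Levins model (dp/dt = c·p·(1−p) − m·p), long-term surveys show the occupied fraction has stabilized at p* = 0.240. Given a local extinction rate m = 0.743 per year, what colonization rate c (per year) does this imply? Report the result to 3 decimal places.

At equilibrium c(1−p*) = m, so c = m/(1−p*).
c = 0.743/(1 − 0.240) = 0.743/0.7600 = 0.9776.

0.978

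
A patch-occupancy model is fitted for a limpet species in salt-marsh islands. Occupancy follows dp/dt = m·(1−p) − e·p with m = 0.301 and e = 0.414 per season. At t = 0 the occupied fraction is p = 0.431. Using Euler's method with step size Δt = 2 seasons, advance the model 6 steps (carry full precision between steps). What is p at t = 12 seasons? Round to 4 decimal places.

Update rule: p ← p + [m·(1−p) − e·p]·Δt with Δt = 2.
p: 0.43100 → 0.41667  (Δp = -0.01433)
p: 0.41667 → 0.42283  (Δp = +0.00616)
p: 0.42283 → 0.42018  (Δp = -0.00265)
p: 0.42018 → 0.42132  (Δp = +0.00114)
p: 0.42132 → 0.42083  (Δp = -0.00049)
p: 0.42083 → 0.42104  (Δp = +0.00021)

0.4210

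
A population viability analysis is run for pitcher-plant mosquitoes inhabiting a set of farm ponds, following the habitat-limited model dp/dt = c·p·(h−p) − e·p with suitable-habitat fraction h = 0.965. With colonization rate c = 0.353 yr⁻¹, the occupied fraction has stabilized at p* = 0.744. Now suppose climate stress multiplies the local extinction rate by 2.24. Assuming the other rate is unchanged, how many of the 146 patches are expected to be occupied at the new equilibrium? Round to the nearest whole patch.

Balance c(h−p*) = e gives e = 0.353×(0.965 − 0.74400) = 0.07801.
New p* = 0.965 − e/c = 0.965 − 0.17474/0.35300 = 0.46999.
Expected occupied = 146 × 0.46999 = 68.62 ≈ 69.

69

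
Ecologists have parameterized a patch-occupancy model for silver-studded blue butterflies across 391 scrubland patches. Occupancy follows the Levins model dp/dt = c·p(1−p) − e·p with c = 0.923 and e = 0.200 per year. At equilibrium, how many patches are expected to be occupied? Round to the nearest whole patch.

306

p* = 1 − e/c = 1 − 0.200/0.923 = 0.7833.
Expected occupied patches = N × p* = 391 × 0.7833 = 306.28 ≈ 306.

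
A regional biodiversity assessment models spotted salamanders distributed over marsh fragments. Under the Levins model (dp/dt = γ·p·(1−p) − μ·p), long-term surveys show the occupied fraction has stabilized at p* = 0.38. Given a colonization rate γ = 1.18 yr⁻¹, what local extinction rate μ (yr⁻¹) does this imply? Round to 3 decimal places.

At equilibrium γ(1−p*) = μ.
μ = 1.18 × (1 − 0.38) = 1.18 × 0.6200 = 0.7316.

0.732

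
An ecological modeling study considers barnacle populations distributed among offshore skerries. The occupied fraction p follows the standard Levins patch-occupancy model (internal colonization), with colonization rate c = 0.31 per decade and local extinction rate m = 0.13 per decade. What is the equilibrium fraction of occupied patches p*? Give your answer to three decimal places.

At equilibrium, colonization balances extinction: c·p*·(1−p*) = m·p*.
So p* = 1 − m/c = 1 − 0.13/0.31 = 1 − 0.4194 = 0.5806.

0.581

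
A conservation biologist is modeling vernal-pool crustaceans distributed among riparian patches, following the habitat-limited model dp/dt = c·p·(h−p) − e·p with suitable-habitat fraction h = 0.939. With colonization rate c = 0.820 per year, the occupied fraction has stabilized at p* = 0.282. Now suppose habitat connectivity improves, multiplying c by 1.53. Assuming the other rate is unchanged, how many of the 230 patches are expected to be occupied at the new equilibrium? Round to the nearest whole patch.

117

Balance c(h−p*) = e gives e = 0.820×(0.939 − 0.28200) = 0.53874.
New p* = 0.939 − e/c = 0.939 − 0.53874/1.25460 = 0.50959.
Expected occupied = 230 × 0.50959 = 117.21 ≈ 117.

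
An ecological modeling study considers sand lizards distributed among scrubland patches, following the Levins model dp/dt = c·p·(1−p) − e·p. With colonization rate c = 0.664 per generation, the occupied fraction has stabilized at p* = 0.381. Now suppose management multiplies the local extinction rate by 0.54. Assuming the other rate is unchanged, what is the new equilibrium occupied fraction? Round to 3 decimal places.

0.666

Balance c(1−p*) = e gives e = 0.664×(1 − 0.38100) = 0.41102.
New p* = 1 − e/c = 1 − 0.22195/0.66400 = 0.66574.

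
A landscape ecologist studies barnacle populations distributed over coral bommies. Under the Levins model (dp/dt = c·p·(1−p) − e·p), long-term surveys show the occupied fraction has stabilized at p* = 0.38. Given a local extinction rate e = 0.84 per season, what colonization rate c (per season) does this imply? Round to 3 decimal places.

At equilibrium c(1−p*) = e, so c = e/(1−p*).
c = 0.84/(1 − 0.38) = 0.84/0.6200 = 1.3548.

1.355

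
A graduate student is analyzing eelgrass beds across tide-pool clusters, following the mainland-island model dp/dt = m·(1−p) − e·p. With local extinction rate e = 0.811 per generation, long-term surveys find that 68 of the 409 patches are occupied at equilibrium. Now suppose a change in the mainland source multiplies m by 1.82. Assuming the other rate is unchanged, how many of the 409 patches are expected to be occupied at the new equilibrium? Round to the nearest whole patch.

Observed p* = 68/409 = 0.16626.
Balance m(1−p*) = e·p* gives m = e·p*/(1−p*) = 0.811×0.16626/0.83374 = 0.16173.
New p* = m/(m+e) = 0.29435/(0.29435+0.81100) = 0.26630.
Expected occupied = 409 × 0.26630 = 108.92 ≈ 109.

109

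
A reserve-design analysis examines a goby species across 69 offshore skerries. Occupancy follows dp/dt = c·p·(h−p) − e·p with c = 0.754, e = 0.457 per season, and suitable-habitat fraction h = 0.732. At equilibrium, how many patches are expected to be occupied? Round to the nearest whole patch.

p* = h − e/c = 0.732 − 0.6061 = 0.1259.
Expected occupied patches = N × p* = 69 × 0.1259 = 8.69 ≈ 9.

9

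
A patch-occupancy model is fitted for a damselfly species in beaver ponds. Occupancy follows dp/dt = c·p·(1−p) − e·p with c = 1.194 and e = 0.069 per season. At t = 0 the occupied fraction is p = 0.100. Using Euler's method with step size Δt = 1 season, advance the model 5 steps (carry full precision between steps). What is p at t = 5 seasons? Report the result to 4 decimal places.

Update rule: p ← p + [c·p·(1−p) − e·p]·Δt with Δt = 1.
p: 0.10000 → 0.20056  (Δp = +0.10056)
p: 0.20056 → 0.37816  (Δp = +0.17760)
p: 0.37816 → 0.63284  (Δp = +0.25468)
p: 0.63284 → 0.86661  (Δp = +0.23376)
p: 0.86661 → 0.94484  (Δp = +0.07823)

0.9448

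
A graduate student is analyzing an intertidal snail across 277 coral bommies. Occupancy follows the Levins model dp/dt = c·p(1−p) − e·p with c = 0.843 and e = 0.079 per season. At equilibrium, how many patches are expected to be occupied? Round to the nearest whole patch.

p* = 1 − e/c = 1 − 0.079/0.843 = 0.9063.
Expected occupied patches = N × p* = 277 × 0.9063 = 251.04 ≈ 251.

251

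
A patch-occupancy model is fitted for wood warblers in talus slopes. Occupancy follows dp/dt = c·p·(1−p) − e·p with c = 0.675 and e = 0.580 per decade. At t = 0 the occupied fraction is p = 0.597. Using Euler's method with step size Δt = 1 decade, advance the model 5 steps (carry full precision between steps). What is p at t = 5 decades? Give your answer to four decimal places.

Update rule: p ← p + [c·p·(1−p) − e·p]·Δt with Δt = 1.
step 1: Δp = -0.18386, p = 0.41314
step 2: Δp = -0.07596, p = 0.33718
step 3: Δp = -0.04471, p = 0.29247
step 4: Δp = -0.02995, p = 0.26251
step 5: Δp = -0.02158, p = 0.24094

0.2409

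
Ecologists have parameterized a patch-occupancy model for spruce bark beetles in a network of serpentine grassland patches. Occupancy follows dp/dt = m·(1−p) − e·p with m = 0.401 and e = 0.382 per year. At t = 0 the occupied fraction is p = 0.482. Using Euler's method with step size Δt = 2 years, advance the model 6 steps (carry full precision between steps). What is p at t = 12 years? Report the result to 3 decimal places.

0.511

Update rule: p ← p + [m·(1−p) − e·p]·Δt with Δt = 2.
t = 2: p = 0.48200 + (+0.04719) = 0.52919
t = 4: p = 0.52919 + (-0.02671) = 0.50248
t = 6: p = 0.50248 + (+0.01512) = 0.51760
t = 8: p = 0.51760 + (-0.00856) = 0.50904
t = 10: p = 0.50904 + (+0.00484) = 0.51388
t = 12: p = 0.51388 + (-0.00274) = 0.51114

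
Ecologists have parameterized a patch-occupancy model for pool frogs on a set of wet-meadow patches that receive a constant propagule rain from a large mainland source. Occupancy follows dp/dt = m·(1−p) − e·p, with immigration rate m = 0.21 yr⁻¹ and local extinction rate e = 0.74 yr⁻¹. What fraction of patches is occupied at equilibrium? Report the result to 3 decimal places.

0.221

Setting dp/dt = 0: m − m·p* = e·p*, so m = (m+e)·p*.
p* = m/(m+e) = 0.21/(0.21+0.74) = 0.21/0.9500 = 0.2211.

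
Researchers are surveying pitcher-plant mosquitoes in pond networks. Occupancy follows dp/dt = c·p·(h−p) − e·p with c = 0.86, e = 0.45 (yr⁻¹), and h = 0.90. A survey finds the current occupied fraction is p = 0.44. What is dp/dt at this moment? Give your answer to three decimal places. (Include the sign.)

Colonization term: c·p·(h−p) = 0.86×0.44×0.4600 = 0.17406.
Extinction term: e·p = 0.19800.
dp/dt = 0.17406 − 0.19800 = -0.02394.

-0.024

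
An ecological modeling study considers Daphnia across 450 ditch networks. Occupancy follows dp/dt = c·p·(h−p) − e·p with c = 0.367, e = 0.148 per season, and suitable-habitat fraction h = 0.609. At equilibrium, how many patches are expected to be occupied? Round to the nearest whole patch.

93

p* = h − e/c = 0.609 − 0.4033 = 0.2057.
Expected occupied patches = N × p* = 450 × 0.2057 = 92.58 ≈ 93.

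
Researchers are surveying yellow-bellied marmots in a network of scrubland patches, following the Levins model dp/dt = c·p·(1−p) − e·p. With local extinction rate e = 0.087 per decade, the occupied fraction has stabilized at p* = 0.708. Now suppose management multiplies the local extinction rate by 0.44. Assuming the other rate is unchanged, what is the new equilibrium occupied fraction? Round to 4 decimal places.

Balance c(1−p*) = e gives c = e/(1 − 0.70800) = 0.087/0.29200 = 0.29795.
New p* = 1 − e/c = 1 − 0.03828/0.29795 = 0.87152.

0.8715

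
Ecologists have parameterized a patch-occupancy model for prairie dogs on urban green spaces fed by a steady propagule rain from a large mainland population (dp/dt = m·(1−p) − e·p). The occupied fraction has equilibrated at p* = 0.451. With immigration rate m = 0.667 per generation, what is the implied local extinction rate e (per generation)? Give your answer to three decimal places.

0.812

At equilibrium m(1−p*) = e·p*, so e = m(1−p*)/p*.
e = 0.667 × 0.5490 / 0.451 = 0.8119.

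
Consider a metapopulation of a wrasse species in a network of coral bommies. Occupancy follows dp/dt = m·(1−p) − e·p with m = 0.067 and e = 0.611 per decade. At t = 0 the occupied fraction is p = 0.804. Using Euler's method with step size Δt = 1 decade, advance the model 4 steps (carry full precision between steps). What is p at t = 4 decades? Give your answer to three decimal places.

0.106

Update rule: p ← p + [m·(1−p) − e·p]·Δt with Δt = 1.
p: 0.80400 → 0.32589  (Δp = -0.47811)
p: 0.32589 → 0.17194  (Δp = -0.15395)
p: 0.17194 → 0.12236  (Δp = -0.04957)
p: 0.12236 → 0.10640  (Δp = -0.01596)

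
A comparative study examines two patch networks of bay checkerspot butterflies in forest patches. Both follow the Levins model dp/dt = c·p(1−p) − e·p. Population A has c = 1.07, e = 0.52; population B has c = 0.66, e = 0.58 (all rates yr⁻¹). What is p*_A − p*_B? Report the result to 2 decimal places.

A: p*_A = 1 − 0.52/1.07 = 0.5140.
B: p*_B = 1 − 0.58/0.66 = 0.1212.
p*_A − p*_B = 0.5140 − 0.1212 = 0.3928.

0.39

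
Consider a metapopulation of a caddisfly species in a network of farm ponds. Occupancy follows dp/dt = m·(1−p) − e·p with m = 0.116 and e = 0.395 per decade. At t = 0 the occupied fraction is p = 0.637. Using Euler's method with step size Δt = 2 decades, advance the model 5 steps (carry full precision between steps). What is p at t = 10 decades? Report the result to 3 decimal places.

0.227

Update rule: p ← p + [m·(1−p) − e·p]·Δt with Δt = 2.
step 1: Δp = -0.41901, p = 0.21799
step 2: Δp = +0.00922, p = 0.22720
step 3: Δp = -0.00020, p = 0.22700
step 4: Δp = +0.00000, p = 0.22701
step 5: Δp = -0.00000, p = 0.22701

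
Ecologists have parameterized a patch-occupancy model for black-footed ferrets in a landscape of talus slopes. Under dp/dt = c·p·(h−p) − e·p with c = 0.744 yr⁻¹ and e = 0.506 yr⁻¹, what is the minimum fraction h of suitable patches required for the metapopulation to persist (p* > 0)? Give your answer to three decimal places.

0.680

p* = h − e/c is positive only when h > e/c.
h_min = e/c = 0.506/0.744 = 0.6801.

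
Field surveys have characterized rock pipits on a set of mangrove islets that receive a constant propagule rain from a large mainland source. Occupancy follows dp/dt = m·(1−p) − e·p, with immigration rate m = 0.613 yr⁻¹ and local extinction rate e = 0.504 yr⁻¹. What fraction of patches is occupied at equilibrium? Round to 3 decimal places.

At equilibrium the propagule rain into empty patches balances local extinction: m(1−p*) = e·p*.
p* = m/(m+e) = 0.613/(0.613+0.504) = 0.613/1.1170 = 0.5488.

0.549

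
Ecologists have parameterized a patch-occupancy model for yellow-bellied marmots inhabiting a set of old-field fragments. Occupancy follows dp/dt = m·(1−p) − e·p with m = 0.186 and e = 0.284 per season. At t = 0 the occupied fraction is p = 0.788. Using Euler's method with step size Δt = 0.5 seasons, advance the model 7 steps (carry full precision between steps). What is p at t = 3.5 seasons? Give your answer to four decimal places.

0.4559

Update rule: p ← p + [m·(1−p) − e·p]·Δt with Δt = 0.5.
t = 0.5: p = 0.78800 + (-0.09218) = 0.69582
t = 1: p = 0.69582 + (-0.07052) = 0.62530
t = 1.5: p = 0.62530 + (-0.05395) = 0.57136
t = 2: p = 0.57136 + (-0.04127) = 0.53009
t = 2.5: p = 0.53009 + (-0.03157) = 0.49852
t = 3: p = 0.49852 + (-0.02415) = 0.47437
t = 3.5: p = 0.47437 + (-0.01848) = 0.45589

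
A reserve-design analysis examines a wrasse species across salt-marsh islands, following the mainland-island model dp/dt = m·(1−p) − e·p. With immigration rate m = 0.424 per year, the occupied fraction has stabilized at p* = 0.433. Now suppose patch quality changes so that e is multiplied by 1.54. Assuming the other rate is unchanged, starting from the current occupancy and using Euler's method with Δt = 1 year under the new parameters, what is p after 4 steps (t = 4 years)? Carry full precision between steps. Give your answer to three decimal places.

Balance m(1−p*) = e·p* gives e = m(1−p*)/p* = 0.424×0.56700/0.43300 = 0.55521.
Starting from p₀ = 0.43300; update p ← p + (dp/dt)·Δt with the new parameters.
p: 0.43300 → 0.30318  (Δp = -0.12982)
p: 0.30318 → 0.33940  (Δp = +0.03622)
p: 0.33940 → 0.32930  (Δp = -0.01011)
p: 0.32930 → 0.33212  (Δp = +0.00282)

0.332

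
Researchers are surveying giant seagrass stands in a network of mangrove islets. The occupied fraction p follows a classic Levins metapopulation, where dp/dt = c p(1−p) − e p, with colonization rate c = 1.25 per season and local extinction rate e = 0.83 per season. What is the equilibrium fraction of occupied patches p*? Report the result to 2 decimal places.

At equilibrium, colonization balances extinction: c·p*·(1−p*) = e·p*.
So p* = 1 − e/c = 1 − 0.83/1.25 = 1 − 0.6640 = 0.3360.

0.34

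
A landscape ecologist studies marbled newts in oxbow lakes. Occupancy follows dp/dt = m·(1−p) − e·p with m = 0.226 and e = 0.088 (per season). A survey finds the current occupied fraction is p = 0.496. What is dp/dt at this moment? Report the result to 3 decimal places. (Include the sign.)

Colonization term: m·(1−p) = 0.226×0.5040 = 0.11390.
Extinction term: e·p = 0.04365.
dp/dt = 0.11390 − 0.04365 = 0.07026.

0.070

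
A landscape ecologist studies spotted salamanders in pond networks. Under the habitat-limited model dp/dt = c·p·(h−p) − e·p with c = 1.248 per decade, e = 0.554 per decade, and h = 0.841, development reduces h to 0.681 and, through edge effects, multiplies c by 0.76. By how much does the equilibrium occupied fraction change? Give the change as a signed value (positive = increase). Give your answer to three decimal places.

-0.300

Before: p* = h − e/c = 0.841 − 0.554/1.248 = 0.841 − 0.4439 = 0.3971.
After: c = 0.94848, e = 0.554, h = 0.681; p* = 0.681 − 0.554/0.94848 = 0.0969.
Δp* = 0.0969 − 0.3971 = -0.3002.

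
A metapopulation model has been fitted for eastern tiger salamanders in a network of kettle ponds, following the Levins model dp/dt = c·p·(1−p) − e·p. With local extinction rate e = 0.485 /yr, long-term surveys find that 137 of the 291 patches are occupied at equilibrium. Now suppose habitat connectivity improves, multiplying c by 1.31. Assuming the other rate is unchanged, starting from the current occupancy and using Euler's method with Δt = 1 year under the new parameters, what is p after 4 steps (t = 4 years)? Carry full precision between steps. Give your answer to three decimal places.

0.594

Observed p* = 137/291 = 0.47079.
Balance c(1−p*) = e gives c = e/(1 − 0.47079) = 0.485/0.52921 = 0.91646.
Starting from p₀ = 0.47079; update p ← p + (dp/dt)·Δt with the new parameters.
step 1: Δp = +0.07078, p = 0.54157
step 2: Δp = +0.03540, p = 0.57698
step 3: Δp = +0.01319, p = 0.59017
step 4: Δp = +0.00415, p = 0.59432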